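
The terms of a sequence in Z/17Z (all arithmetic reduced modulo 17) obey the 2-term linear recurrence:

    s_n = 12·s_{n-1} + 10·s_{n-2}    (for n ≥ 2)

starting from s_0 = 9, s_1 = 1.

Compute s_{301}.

7

s_2 = 12·1 + 10·9 = 0
s_3 = 12·0 + 10·1 = 10
s_4 = 12·10 + 10·0 = 1
s_5 = 12·1 + 10·10 = 10
s_6 = 12·10 + 10·1 = 11
s_7 = 12·11 + 10·10 = 11
Continuing the recurrence:
  s_8 = 4;  s_9 = 5;  s_10 = 15;  s_11 = 9;  s_12 = 3;  s_13 = 7
  s_14 = 12;  s_15 = 10;  s_16 = 2;  s_17 = 5;  s_18 = 12;  s_19 = 7
  s_20 = 0;  s_21 = 2;  s_22 = 7;  s_23 = 2;  s_24 = 9;  s_25 = 9
  s_26 = 11;  s_27 = 1;  s_28 = 3;  s_29 = 12;  s_30 = 4;  s_31 = 15
  s_32 = 16;  s_33 = 2;  s_34 = 14;  s_35 = 1;  s_36 = 16;  s_37 = 15
  s_38 = 0;  s_39 = 14;  s_40 = 15;  s_41 = 14;  s_42 = 12;  s_43 = 12
  s_44 = 9;  s_45 = 7;  s_46 = 4;  s_47 = 16;  s_48 = 11;  s_49 = 3
  s_50 = 10;  s_51 = 14;  s_52 = 13;  s_53 = 7;  s_54 = 10;  s_55 = 3
  s_56 = 0;  s_57 = 13;  s_58 = 3;  s_59 = 13;  s_60 = 16;  s_61 = 16
  s_62 = 12;  s_63 = 15;  s_64 = 11;  s_65 = 10;  s_66 = 9;  s_67 = 4
  s_68 = 2;  s_69 = 13;  s_70 = 6;  s_71 = 15;  s_72 = 2;  s_73 = 4
  s_74 = 0;  s_75 = 6;  s_76 = 4;  s_77 = 6;  s_78 = 10;  s_79 = 10
  s_80 = 16;  s_81 = 3;  s_82 = 9;  s_83 = 2;  s_84 = 12;  s_85 = 11
  s_86 = 14;  s_87 = 6;  s_88 = 8;  s_89 = 3;  s_90 = 14;  s_91 = 11
  s_92 = 0;  s_93 = 8;  s_94 = 11;  s_95 = 8;  s_96 = 2;  s_97 = 2
  s_98 = 10;  s_99 = 4;  s_100 = 12;  s_101 = 14;  s_102 = 16;  s_103 = 9
  s_104 = 13;  s_105 = 8;  s_106 = 5;  s_107 = 4;  s_108 = 13;  s_109 = 9
  s_110 = 0;  s_111 = 5;  s_112 = 9;  s_113 = 5;  s_114 = 14;  s_115 = 14
  s_116 = 2;  s_117 = 11;  s_118 = 16;  s_119 = 13;  s_120 = 10;  s_121 = 12
  s_122 = 6;  s_123 = 5;  s_124 = 1;  s_125 = 11;  s_126 = 6;  s_127 = 12
  s_128 = 0;  s_129 = 1;  s_130 = 12;  s_131 = 1;  s_132 = 13;  s_133 = 13
  s_134 = 14;  s_135 = 9;  s_136 = 10;  s_137 = 6;  s_138 = 2;  s_139 = 16
  s_140 = 8;  s_141 = 1;  s_142 = 7;  s_143 = 9;  s_144 = 8;  s_145 = 16
  s_146 = 0;  s_147 = 7;  s_148 = 16;  s_149 = 7;  s_150 = 6;  s_151 = 6
  s_152 = 13;  s_153 = 12;  s_154 = 2;  s_155 = 8;  s_156 = 14;  s_157 = 10
  s_158 = 5;  s_159 = 7;  s_160 = 15;  s_161 = 12;  s_162 = 5;  s_163 = 10
  s_164 = 0;  s_165 = 15;  s_166 = 10;  s_167 = 15;  s_168 = 8;  s_169 = 8
  s_170 = 6;  s_171 = 16;  s_172 = 14;  s_173 = 5;  s_174 = 13;  s_175 = 2
  s_176 = 1;  s_177 = 15;  s_178 = 3;  s_179 = 16;  s_180 = 1;  s_181 = 2
  s_182 = 0;  s_183 = 3;  s_184 = 2;  s_185 = 3;  s_186 = 5;  s_187 = 5
  s_188 = 8;  s_189 = 10;  s_190 = 13;  s_191 = 1;  s_192 = 6;  s_193 = 14
  s_194 = 7;  s_195 = 3;  s_196 = 4;  s_197 = 10;  s_198 = 7;  s_199 = 14
  s_200 = 0;  s_201 = 4;  s_202 = 14;  s_203 = 4;  s_204 = 1;  s_205 = 1
  s_206 = 5;  s_207 = 2;  s_208 = 6;  s_209 = 7;  s_210 = 8;  s_211 = 13
  s_212 = 15;  s_213 = 4;  s_214 = 11;  s_215 = 2;  s_216 = 15;  s_217 = 13
  s_218 = 0;  s_219 = 11;  s_220 = 13;  s_221 = 11;  s_222 = 7;  s_223 = 7
  s_224 = 1;  s_225 = 14;  s_226 = 8;  s_227 = 15;  s_228 = 5;  s_229 = 6
  s_230 = 3;  s_231 = 11;  s_232 = 9;  s_233 = 14;  s_234 = 3;  s_235 = 6
  s_236 = 0;  s_237 = 9;  s_238 = 6;  s_239 = 9;  s_240 = 15;  s_241 = 15
  s_242 = 7;  s_243 = 13;  s_244 = 5;  s_245 = 3;  s_246 = 1;  s_247 = 8
  s_248 = 4;  s_249 = 9;  s_250 = 12;  s_251 = 13;  s_252 = 4;  s_253 = 8
  s_254 = 0;  s_255 = 12;  s_256 = 8;  s_257 = 12;  s_258 = 3;  s_259 = 3
  s_260 = 15;  s_261 = 6;  s_262 = 1;  s_263 = 4;  s_264 = 7;  s_265 = 5
  s_266 = 11;  s_267 = 12;  s_268 = 16;  s_269 = 6;  s_270 = 11;  s_271 = 5
  s_272 = 0;  s_273 = 16;  s_274 = 5;  s_275 = 16;  s_276 = 4;  s_277 = 4
  s_278 = 3;  s_279 = 8;  s_280 = 7;  s_281 = 11;  s_282 = 15;  s_283 = 1
  s_284 = 9;  s_285 = 16;  s_286 = 10;  s_287 = 8;  s_288 = 9;  s_289 = 1
  s_290 = 0;  s_291 = 10;  s_292 = 1;  s_293 = 10;  s_294 = 11;  s_295 = 11
  s_296 = 4;  s_297 = 5;  s_298 = 15;  s_299 = 9
s_300 = 12·9 + 10·15 = 3
s_301 = 12·3 + 10·9 = 7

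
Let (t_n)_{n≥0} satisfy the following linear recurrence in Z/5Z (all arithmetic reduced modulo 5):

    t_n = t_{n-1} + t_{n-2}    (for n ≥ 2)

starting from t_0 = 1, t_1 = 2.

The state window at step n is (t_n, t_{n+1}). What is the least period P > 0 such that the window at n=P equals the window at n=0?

20

n=0: window = (1, 2)
n=1: window = (2, 3)
n=2: window = (3, 0)
n=3: window = (0, 3)
n=4: window = (3, 3)
n=5: window = (3, 1)
n=6: window = (1, 4)
n=7: window = (4, 0)
n=8: window = (0, 4)
n=9: window = (4, 4)
n=10: window = (4, 3)
n=11: window = (3, 2)
n=12: window = (2, 0)
n=13: window = (0, 2)
n=14: window = (2, 2)
n=15: window = (2, 4)
n=16: window = (4, 1)
n=17: window = (1, 0)
n=18: window = (0, 1)
n=19: window = (1, 1)
n=20: window = (1, 2)
window at n=20 equals window at n=0 → period = 20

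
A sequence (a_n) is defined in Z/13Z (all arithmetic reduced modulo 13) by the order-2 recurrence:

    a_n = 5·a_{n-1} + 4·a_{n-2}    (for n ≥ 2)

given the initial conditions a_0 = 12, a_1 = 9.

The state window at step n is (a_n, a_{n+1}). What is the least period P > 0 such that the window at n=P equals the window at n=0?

42

n=0: window = (12, 9)
n=1: window = (9, 2)
n=2: window = (2, 7)
n=3: window = (7, 4)
n=4: window = (4, 9)
n=5: window = (9, 9)
n=6: window = (9, 3)
n=7: window = (3, 12)
n=8: window = (12, 7)
n=9: window = (7, 5)
n=10: window = (5, 1)
n=11: window = (1, 12)
n=12: window = (12, 12)
n=13: window = (12, 4)
n=14: window = (4, 3)
n=15: window = (3, 5)
n=16: window = (5, 11)
n=17: window = (11, 10)
n=18: window = (10, 3)
n=19: window = (3, 3)
n=20: window = (3, 1)
n=21: window = (1, 4)
n=22: window = (4, 11)
n=23: window = (11, 6)
n=24: window = (6, 9)
n=25: window = (9, 4)
n=26: window = (4, 4)
n=27: window = (4, 10)
n=28: window = (10, 1)
n=29: window = (1, 6)
n=30: window = (6, 8)
n=31: window = (8, 12)
n=32: window = (12, 1)
n=33: window = (1, 1)
n=34: window = (1, 9)
n=35: window = (9, 10)
n=36: window = (10, 8)
n=37: window = (8, 2)
n=38: window = (2, 3)
n=39: window = (3, 10)
n=40: window = (10, 10)
n=41: window = (10, 12)
n=42: window = (12, 9)
window at n=42 equals window at n=0 → period = 42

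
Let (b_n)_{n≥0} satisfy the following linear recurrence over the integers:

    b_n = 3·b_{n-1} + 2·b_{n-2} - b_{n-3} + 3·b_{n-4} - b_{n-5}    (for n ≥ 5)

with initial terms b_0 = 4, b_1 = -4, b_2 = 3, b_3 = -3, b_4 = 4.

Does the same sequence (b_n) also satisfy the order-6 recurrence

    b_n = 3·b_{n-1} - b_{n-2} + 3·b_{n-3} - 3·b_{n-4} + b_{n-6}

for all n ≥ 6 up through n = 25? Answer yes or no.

Terms b_0..b_25: 4, -4, 3, -3, 4, -13, -15, -87, -263, -991, -3444, -12297, -43490, -154330, -547014, -1939659, -6876848, -24382348, -86447793, -306503190, -1086713693, -3852969862, -13660794813, -48434672247, -171726274394, -608859568756
n=6: candidate gives -57, actual b_6 = -15 ✗

no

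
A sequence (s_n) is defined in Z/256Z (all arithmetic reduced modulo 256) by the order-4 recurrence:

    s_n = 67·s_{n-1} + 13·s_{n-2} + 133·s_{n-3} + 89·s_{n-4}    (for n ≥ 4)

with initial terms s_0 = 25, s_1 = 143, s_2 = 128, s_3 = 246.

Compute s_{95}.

s_4 = 67·246 + 13·128 + 133·143 + 89·25 = 222
s_5 = 67·222 + 13·246 + 133·128 + 89·143 = 207
s_6 = 67·207 + 13·222 + 133·246 + 89·128 = 193
s_7 = 67·193 + 13·207 + 133·222 + 89·246 = 226
s_8 = 67·226 + 13·193 + 133·207 + 89·222 = 172
s_9 = 67·172 + 13·226 + 133·193 + 89·207 = 186
s_10 = 67·186 + 13·172 + 133·226 + 89·193 = 237
s_11 = 67·237 + 13·186 + 133·172 + 89·226 = 103
s_12 = 67·103 + 13·237 + 133·186 + 89·172 = 108
s_13 = 67·108 + 13·103 + 133·237 + 89·186 = 74
s_14 = 67·74 + 13·108 + 133·103 + 89·237 = 194
s_15 = 67·194 + 13·74 + 133·108 + 89·103 = 115
s_16 = 67·115 + 13·194 + 133·74 + 89·108 = 241
s_17 = 67·241 + 13·115 + 133·194 + 89·74 = 110
s_18 = 67·110 + 13·241 + 133·115 + 89·194 = 56
s_19 = 67·56 + 13·110 + 133·241 + 89·115 = 110
s_20 = 67·110 + 13·56 + 133·110 + 89·241 = 145
s_21 = 67·145 + 13·110 + 133·56 + 89·110 = 223
s_22 = 67·223 + 13·145 + 133·110 + 89·56 = 88
s_23 = 67·88 + 13·223 + 133·145 + 89·110 = 238
s_24 = 67·238 + 13·88 + 133·223 + 89·145 = 6
s_25 = 67·6 + 13·238 + 133·88 + 89·223 = 231
s_26 = 67·231 + 13·6 + 133·238 + 89·88 = 1
s_27 = 67·1 + 13·231 + 133·6 + 89·238 = 218
s_28 = 67·218 + 13·1 + 133·231 + 89·6 = 52
s_29 = 67·52 + 13·218 + 133·1 + 89·231 = 130
s_30 = 67·130 + 13·52 + 133·218 + 89·1 = 69
s_31 = 67·69 + 13·130 + 133·52 + 89·218 = 119
s_32 = 67·119 + 13·69 + 133·130 + 89·52 = 68
s_33 = 67·68 + 13·119 + 133·69 + 89·130 = 226
s_34 = 67·226 + 13·68 + 133·119 + 89·69 = 106
s_35 = 67·106 + 13·226 + 133·68 + 89·119 = 235
s_36 = 67·235 + 13·106 + 133·226 + 89·68 = 241
s_37 = 67·241 + 13·235 + 133·106 + 89·226 = 166
s_38 = 67·166 + 13·241 + 133·235 + 89·106 = 160
s_39 = 67·160 + 13·166 + 133·241 + 89·235 = 54
s_40 = 67·54 + 13·160 + 133·166 + 89·241 = 73
s_41 = 67·73 + 13·54 + 133·160 + 89·166 = 175
s_42 = 67·175 + 13·73 + 133·54 + 89·160 = 48
s_43 = 67·48 + 13·175 + 133·73 + 89·54 = 38
s_44 = 67·38 + 13·48 + 133·175 + 89·73 = 174
s_45 = 67·174 + 13·38 + 133·48 + 89·175 = 63
s_46 = 67·63 + 13·174 + 133·38 + 89·48 = 193
s_47 = 67·193 + 13·63 + 133·174 + 89·38 = 82
s_48 = 67·82 + 13·193 + 133·63 + 89·174 = 124
s_49 = 67·124 + 13·82 + 133·193 + 89·63 = 202
s_50 = 67·202 + 13·124 + 133·82 + 89·193 = 221
s_51 = 67·221 + 13·202 + 133·124 + 89·82 = 7
s_52 = 67·7 + 13·221 + 133·202 + 89·124 = 28
s_53 = 67·28 + 13·7 + 133·221 + 89·202 = 186
s_54 = 67·186 + 13·28 + 133·7 + 89·221 = 146
s_55 = 67·146 + 13·186 + 133·28 + 89·7 = 163
s_56 = 67·163 + 13·146 + 133·186 + 89·28 = 113
s_57 = 67·113 + 13·163 + 133·146 + 89·186 = 94
s_58 = 67·94 + 13·113 + 133·163 + 89·146 = 200
s_59 = 67·200 + 13·94 + 133·113 + 89·163 = 126
s_60 = 67·126 + 13·200 + 133·94 + 89·113 = 65
s_61 = 67·65 + 13·126 + 133·200 + 89·94 = 255
s_62 = 67·255 + 13·65 + 133·126 + 89·200 = 8
s_63 = 67·8 + 13·255 + 133·65 + 89·126 = 158
s_64 = 67·158 + 13·8 + 133·255 + 89·65 = 214
s_65 = 67·214 + 13·158 + 133·8 + 89·255 = 215
s_66 = 67·215 + 13·214 + 133·158 + 89·8 = 1
s_67 = 67·1 + 13·215 + 133·214 + 89·158 = 74
s_68 = 67·74 + 13·1 + 133·215 + 89·214 = 132
s_69 = 67·132 + 13·74 + 133·1 + 89·215 = 146
s_70 = 67·146 + 13·132 + 133·74 + 89·1 = 181
s_71 = 67·181 + 13·146 + 133·132 + 89·74 = 23
s_72 = 67·23 + 13·181 + 133·146 + 89·132 = 244
s_73 = 67·244 + 13·23 + 133·181 + 89·146 = 210
s_74 = 67·210 + 13·244 + 133·23 + 89·181 = 58
s_75 = 67·58 + 13·210 + 133·244 + 89·23 = 155
s_76 = 67·155 + 13·58 + 133·210 + 89·244 = 113
s_77 = 67·113 + 13·155 + 133·58 + 89·210 = 150
s_78 = 67·150 + 13·113 + 133·155 + 89·58 = 176
s_79 = 67·176 + 13·150 + 133·113 + 89·155 = 70
s_80 = 67·70 + 13·176 + 133·150 + 89·113 = 121
s_81 = 67·121 + 13·70 + 133·176 + 89·150 = 207
s_82 = 67·207 + 13·121 + 133·70 + 89·176 = 224
s_83 = 67·224 + 13·207 + 133·121 + 89·70 = 86
s_84 = 67·86 + 13·224 + 133·207 + 89·121 = 126
s_85 = 67·126 + 13·86 + 133·224 + 89·207 = 175
s_86 = 67·175 + 13·126 + 133·86 + 89·224 = 193
s_87 = 67·193 + 13·175 + 133·126 + 89·86 = 194
s_88 = 67·194 + 13·193 + 133·175 + 89·126 = 76
s_89 = 67·76 + 13·194 + 133·193 + 89·175 = 218
s_90 = 67·218 + 13·76 + 133·194 + 89·193 = 205
s_91 = 67·205 + 13·218 + 133·76 + 89·194 = 167
s_92 = 67·167 + 13·205 + 133·218 + 89·76 = 204
s_93 = 67·204 + 13·167 + 133·205 + 89·218 = 42
s_94 = 67·42 + 13·204 + 133·167 + 89·205 = 98
s_95 = 67·98 + 13·42 + 133·204 + 89·167 = 211

211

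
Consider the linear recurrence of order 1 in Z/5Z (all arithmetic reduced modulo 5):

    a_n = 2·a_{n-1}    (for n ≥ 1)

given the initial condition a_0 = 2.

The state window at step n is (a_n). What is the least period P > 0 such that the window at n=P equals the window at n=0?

4

n=0: window = (2)
n=1: window = (4)
n=2: window = (3)
n=3: window = (1)
n=4: window = (2)
window at n=4 equals window at n=0 → period = 4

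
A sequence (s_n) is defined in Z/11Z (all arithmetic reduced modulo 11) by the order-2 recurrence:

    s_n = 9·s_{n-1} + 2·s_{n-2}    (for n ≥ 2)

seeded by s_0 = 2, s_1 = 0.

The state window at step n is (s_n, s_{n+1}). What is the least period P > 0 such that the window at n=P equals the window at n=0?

5

n=0: window = (2, 0)
n=1: window = (0, 4)
n=2: window = (4, 3)
n=3: window = (3, 2)
n=4: window = (2, 2)
n=5: window = (2, 0)
window at n=5 equals window at n=0 → period = 5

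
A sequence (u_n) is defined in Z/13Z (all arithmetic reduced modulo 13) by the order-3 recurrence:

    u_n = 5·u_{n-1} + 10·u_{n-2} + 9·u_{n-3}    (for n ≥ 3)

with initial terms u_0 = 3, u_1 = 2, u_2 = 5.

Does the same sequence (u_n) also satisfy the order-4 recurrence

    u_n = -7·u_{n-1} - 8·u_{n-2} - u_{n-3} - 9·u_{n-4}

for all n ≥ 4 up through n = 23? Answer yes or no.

yes

Terms u_0..u_23: 3, 2, 5, 7, 12, 6, 5, 11, 3, 1, 4, 5, 9, 1, 10, 11, 8, 6, 1, 7, 8, 2, 10, 12
n=4: candidate gives 12, actual u_4 = 12 ✓
n=5: candidate gives 6, actual u_5 = 6 ✓
n=6: candidate gives 5, actual u_6 = 5 ✓
n=7: candidate gives 11, actual u_7 = 11 ✓
n=8: candidate gives 3, actual u_8 = 3 ✓
n=9: candidate gives 1, actual u_9 = 1 ✓
n=10: candidate gives 4, actual u_10 = 4 ✓
n=11: candidate gives 5, actual u_11 = 5 ✓
n=12: candidate gives 9, actual u_12 = 9 ✓
n=13: candidate gives 1, actual u_13 = 1 ✓
n=14: candidate gives 10, actual u_14 = 10 ✓
n=15: candidate gives 11, actual u_15 = 11 ✓
n=16: candidate gives 8, actual u_16 = 8 ✓
n=17: candidate gives 6, actual u_17 = 6 ✓
n=18: candidate gives 1, actual u_18 = 1 ✓
n=19: candidate gives 7, actual u_19 = 7 ✓
n=20: candidate gives 8, actual u_20 = 8 ✓
n=21: candidate gives 2, actual u_21 = 2 ✓
n=22: candidate gives 10, actual u_22 = 10 ✓
n=23: candidate gives 12, actual u_23 = 12 ✓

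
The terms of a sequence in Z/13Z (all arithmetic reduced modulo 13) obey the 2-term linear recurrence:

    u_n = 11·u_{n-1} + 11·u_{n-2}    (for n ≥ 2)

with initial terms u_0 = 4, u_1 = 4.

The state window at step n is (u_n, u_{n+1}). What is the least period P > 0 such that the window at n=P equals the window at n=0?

12

n=0: window = (4, 4)
n=1: window = (4, 10)
n=2: window = (10, 11)
n=3: window = (11, 10)
n=4: window = (10, 10)
n=5: window = (10, 12)
n=6: window = (12, 8)
n=7: window = (8, 12)
n=8: window = (12, 12)
n=9: window = (12, 4)
n=10: window = (4, 7)
n=11: window = (7, 4)
n=12: window = (4, 4)
window at n=12 equals window at n=0 → period = 12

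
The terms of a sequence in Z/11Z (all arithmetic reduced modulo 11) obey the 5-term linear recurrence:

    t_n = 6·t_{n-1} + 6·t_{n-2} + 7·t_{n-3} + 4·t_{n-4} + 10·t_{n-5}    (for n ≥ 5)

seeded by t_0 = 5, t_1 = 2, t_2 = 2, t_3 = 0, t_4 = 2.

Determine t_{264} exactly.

10

t_5 = 6·2 + 6·0 + 7·2 + 4·2 + 10·5 = 7
t_6 = 6·7 + 6·2 + 7·0 + 4·2 + 10·2 = 5
t_7 = 6·5 + 6·7 + 7·2 + 4·0 + 10·2 = 7
t_8 = 6·7 + 6·5 + 7·7 + 4·2 + 10·0 = 8
t_9 = 6·8 + 6·7 + 7·5 + 4·7 + 10·2 = 8
t_10 = 6·8 + 6·8 + 7·7 + 4·5 + 10·7 = 4
Continuing the recurrence:
  t_11 = 8;  t_12 = 10;  t_13 = 6;  t_14 = 6;  t_15 = 5;  t_16 = 8
  t_17 = 2;  t_18 = 3;  t_19 = 1;  t_20 = 10;  t_21 = 10;  t_22 = 5
  t_23 = 7;  t_24 = 5;  t_25 = 5;  t_26 = 9;  t_27 = 10;  t_28 = 8
  t_29 = 10;  t_30 = 0;  t_31 = 4;  t_32 = 6;  t_33 = 4;  t_34 = 1
  t_35 = 0;  t_36 = 10;  t_37 = 0;  t_38 = 5;  t_39 = 0;  t_40 = 4
  t_41 = 5;  t_42 = 8;  t_43 = 2;  t_44 = 1;  t_45 = 2;  t_46 = 4
  t_47 = 10;  t_48 = 1;  t_49 = 2;  t_50 = 3;  t_51 = 7;  t_52 = 2
  t_53 = 5;  t_54 = 2;  t_55 = 4;  t_56 = 6;  t_57 = 4;  t_58 = 3
  t_59 = 10;  t_60 = 5;  t_61 = 0;  t_62 = 9;  t_63 = 5;  t_64 = 6
  t_65 = 3;  t_66 = 4;  t_67 = 7;  t_68 = 7;  t_69 = 8;  t_70 = 9
  t_71 = 10;  t_72 = 4;  t_73 = 7;  t_74 = 10;  t_75 = 7;  t_76 = 3
  t_77 = 0;  t_78 = 1;  t_79 = 1;  t_80 = 6;  t_81 = 2;  t_82 = 4
  t_83 = 4;  t_84 = 8;  t_85 = 3;  t_86 = 9;  t_87 = 8;  t_88 = 8
  t_89 = 9;  t_90 = 4;  t_91 = 3;  t_92 = 8;  t_93 = 1;  t_94 = 5
  t_95 = 1;  t_96 = 6;  t_97 = 7;  t_98 = 5;  t_99 = 3;  t_100 = 10
  t_101 = 3;  t_102 = 2;  t_103 = 8;  t_104 = 8;  t_105 = 2;  t_106 = 0
  t_107 = 10;  t_108 = 10;  t_109 = 10;  t_110 = 1;  t_111 = 0;  t_112 = 7
  t_113 = 2;  t_114 = 4;  t_115 = 7;  t_116 = 9;  t_117 = 4;  t_118 = 9
  t_119 = 0;  t_120 = 1;  t_121 = 10;  t_122 = 10;  t_123 = 8;  t_124 = 6
  t_125 = 6;  t_126 = 4;  t_127 = 3;  t_128 = 1;  t_129 = 4;  t_130 = 6
  t_131 = 9;  t_132 = 9;  t_133 = 0;  t_134 = 5;  t_135 = 2;  t_136 = 3
  t_137 = 1;  t_138 = 3;  t_139 = 4;  t_140 = 4;  t_141 = 4;  t_142 = 10
  t_143 = 4;  t_144 = 3;  t_145 = 3;  t_146 = 1;  t_147 = 7;  t_148 = 0
  t_149 = 3;  t_150 = 2;  t_151 = 2;  t_152 = 5;  t_153 = 2;  t_154 = 6
  t_155 = 1;  t_156 = 8;  t_157 = 0;  t_158 = 0;  t_159 = 10;  t_160 = 3
  t_161 = 4;  t_162 = 2;  t_163 = 9;  t_164 = 8;  t_165 = 8;  t_166 = 9
  t_167 = 5;  t_168 = 9;  t_169 = 6;  t_170 = 10;  t_171 = 5;  t_172 = 9
  t_173 = 4;  t_174 = 4;  t_175 = 0;  t_176 = 6;  t_177 = 5;  t_178 = 1
  t_179 = 8;  t_180 = 3;  t_181 = 10;  t_182 = 1;  t_183 = 8;  t_184 = 7
  t_185 = 2;  t_186 = 5;  t_187 = 1;  t_188 = 4;  t_189 = 0;  t_190 = 5
  t_191 = 2;  t_192 = 2;  t_193 = 0;  t_194 = 2;  t_195 = 7;  t_196 = 5
  t_197 = 7;  t_198 = 8;  t_199 = 8;  t_200 = 4;  t_201 = 8;  t_202 = 10
  t_203 = 6;  t_204 = 6;  t_205 = 5;  t_206 = 8;  t_207 = 2;  t_208 = 3
  t_209 = 1;  t_210 = 10;  t_211 = 10;  t_212 = 5;  t_213 = 7;  t_214 = 5
  t_215 = 5;  t_216 = 9;  t_217 = 10;  t_218 = 8;  t_219 = 10;  t_220 = 0
  t_221 = 4;  t_222 = 6;  t_223 = 4;  t_224 = 1;  t_225 = 0;  t_226 = 10
  t_227 = 0;  t_228 = 5;  t_229 = 0;  t_230 = 4;  t_231 = 5;  t_232 = 8
  t_233 = 2;  t_234 = 1;  t_235 = 2;  t_236 = 4;  t_237 = 10;  t_238 = 1
  t_239 = 2;  t_240 = 3;  t_241 = 7;  t_242 = 2;  t_243 = 5;  t_244 = 2
  t_245 = 4;  t_246 = 6;  t_247 = 4;  t_248 = 3;  t_249 = 10;  t_250 = 5
  t_251 = 0;  t_252 = 9;  t_253 = 5;  t_254 = 6;  t_255 = 3;  t_256 = 4
  t_257 = 7;  t_258 = 7;  t_259 = 8;  t_260 = 9;  t_261 = 10;  t_262 = 4
t_263 = 6·4 + 6·10 + 7·9 + 4·8 + 10·7 = 7
t_264 = 6·7 + 6·4 + 7·10 + 4·9 + 10·8 = 10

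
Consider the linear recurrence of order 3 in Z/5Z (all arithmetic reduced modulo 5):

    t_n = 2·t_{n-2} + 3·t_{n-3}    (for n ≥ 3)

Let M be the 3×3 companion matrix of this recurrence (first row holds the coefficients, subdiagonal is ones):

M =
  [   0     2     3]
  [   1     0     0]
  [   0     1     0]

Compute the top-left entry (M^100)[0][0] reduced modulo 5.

2

(M^100)[0][0] is the top entry after applying M 100 times to the unit state (1, 0, 0). Equivalently it is h_{102} for the auxiliary sequence (h_n) obeying the same recurrence with h_2 = 1 and h_i = 0 for 0 ≤ i < 2:
h_3 = 0·1 + 2·0 + 3·0 = 0
h_4 = 0·0 + 2·1 + 3·0 = 2
h_5 = 0·2 + 2·0 + 3·1 = 3
h_6 = 0·3 + 2·2 + 3·0 = 4
h_7 = 0·4 + 2·3 + 3·2 = 2
h_8 = 0·2 + 2·4 + 3·3 = 2
h_9 = 0·2 + 2·2 + 3·4 = 1
h_10 = 0·1 + 2·2 + 3·2 = 0
h_11 = 0·0 + 2·1 + 3·2 = 3
h_12 = 0·3 + 2·0 + 3·1 = 3
h_13 = 0·3 + 2·3 + 3·0 = 1
h_14 = 0·1 + 2·3 + 3·3 = 0
h_15 = 0·0 + 2·1 + 3·3 = 1
h_16 = 0·1 + 2·0 + 3·1 = 3
h_17 = 0·3 + 2·1 + 3·0 = 2
h_18 = 0·2 + 2·3 + 3·1 = 4
h_19 = 0·4 + 2·2 + 3·3 = 3
h_20 = 0·3 + 2·4 + 3·2 = 4
h_21 = 0·4 + 2·3 + 3·4 = 3
h_22 = 0·3 + 2·4 + 3·3 = 2
h_23 = 0·2 + 2·3 + 3·4 = 3
h_24 = 0·3 + 2·2 + 3·3 = 3
h_25 = 0·3 + 2·3 + 3·2 = 2
h_26 = 0·2 + 2·3 + 3·3 = 0
h_27 = 0·0 + 2·2 + 3·3 = 3
h_28 = 0·3 + 2·0 + 3·2 = 1
h_29 = 0·1 + 2·3 + 3·0 = 1
h_30 = 0·1 + 2·1 + 3·3 = 1
h_31 = 0·1 + 2·1 + 3·1 = 0
h_32 = 0·0 + 2·1 + 3·1 = 0
h_33 = 0·0 + 2·0 + 3·1 = 3
h_34 = 0·3 + 2·0 + 3·0 = 0
h_35 = 0·0 + 2·3 + 3·0 = 1
h_36 = 0·1 + 2·0 + 3·3 = 4
h_37 = 0·4 + 2·1 + 3·0 = 2
h_38 = 0·2 + 2·4 + 3·1 = 1
h_39 = 0·1 + 2·2 + 3·4 = 1
h_40 = 0·1 + 2·1 + 3·2 = 3
h_41 = 0·3 + 2·1 + 3·1 = 0
h_42 = 0·0 + 2·3 + 3·1 = 4
h_43 = 0·4 + 2·0 + 3·3 = 4
h_44 = 0·4 + 2·4 + 3·0 = 3
h_45 = 0·3 + 2·4 + 3·4 = 0
h_46 = 0·0 + 2·3 + 3·4 = 3
h_47 = 0·3 + 2·0 + 3·3 = 4
h_48 = 0·4 + 2·3 + 3·0 = 1
h_49 = 0·1 + 2·4 + 3·3 = 2
h_50 = 0·2 + 2·1 + 3·4 = 4
h_51 = 0·4 + 2·2 + 3·1 = 2
h_52 = 0·2 + 2·4 + 3·2 = 4
h_53 = 0·4 + 2·2 + 3·4 = 1
h_54 = 0·1 + 2·4 + 3·2 = 4
h_55 = 0·4 + 2·1 + 3·4 = 4
h_56 = 0·4 + 2·4 + 3·1 = 1
h_57 = 0·1 + 2·4 + 3·4 = 0
h_58 = 0·0 + 2·1 + 3·4 = 4
h_59 = 0·4 + 2·0 + 3·1 = 3
h_60 = 0·3 + 2·4 + 3·0 = 3
h_61 = 0·3 + 2·3 + 3·4 = 3
h_62 = 0·3 + 2·3 + 3·3 = 0
h_63 = 0·0 + 2·3 + 3·3 = 0
h_64 = 0·0 + 2·0 + 3·3 = 4
h_65 = 0·4 + 2·0 + 3·0 = 0
h_66 = 0·0 + 2·4 + 3·0 = 3
h_67 = 0·3 + 2·0 + 3·4 = 2
h_68 = 0·2 + 2·3 + 3·0 = 1
h_69 = 0·1 + 2·2 + 3·3 = 3
h_70 = 0·3 + 2·1 + 3·2 = 3
h_71 = 0·3 + 2·3 + 3·1 = 4
h_72 = 0·4 + 2·3 + 3·3 = 0
h_73 = 0·0 + 2·4 + 3·3 = 2
h_74 = 0·2 + 2·0 + 3·4 = 2
h_75 = 0·2 + 2·2 + 3·0 = 4
h_76 = 0·4 + 2·2 + 3·2 = 0
h_77 = 0·0 + 2·4 + 3·2 = 4
h_78 = 0·4 + 2·0 + 3·4 = 2
h_79 = 0·2 + 2·4 + 3·0 = 3
h_80 = 0·3 + 2·2 + 3·4 = 1
h_81 = 0·1 + 2·3 + 3·2 = 2
h_82 = 0·2 + 2·1 + 3·3 = 1
h_83 = 0·1 + 2·2 + 3·1 = 2
h_84 = 0·2 + 2·1 + 3·2 = 3
h_85 = 0·3 + 2·2 + 3·1 = 2
h_86 = 0·2 + 2·3 + 3·2 = 2
h_87 = 0·2 + 2·2 + 3·3 = 3
h_88 = 0·3 + 2·2 + 3·2 = 0
h_89 = 0·0 + 2·3 + 3·2 = 2
h_90 = 0·2 + 2·0 + 3·3 = 4
h_91 = 0·4 + 2·2 + 3·0 = 4
h_92 = 0·4 + 2·4 + 3·2 = 4
h_93 = 0·4 + 2·4 + 3·4 = 0
h_94 = 0·0 + 2·4 + 3·4 = 0
h_95 = 0·0 + 2·0 + 3·4 = 2
h_96 = 0·2 + 2·0 + 3·0 = 0
h_97 = 0·0 + 2·2 + 3·0 = 4
h_98 = 0·4 + 2·0 + 3·2 = 1
h_99 = 0·1 + 2·4 + 3·0 = 3
h_100 = 0·3 + 2·1 + 3·4 = 4
h_101 = 0·4 + 2·3 + 3·1 = 4
h_102 = 0·4 + 2·4 + 3·3 = 2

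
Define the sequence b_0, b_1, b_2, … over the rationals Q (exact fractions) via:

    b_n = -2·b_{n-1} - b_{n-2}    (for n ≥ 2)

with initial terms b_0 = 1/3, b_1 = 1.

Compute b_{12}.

b_2 = -2·1 + -1·1/3 = -7/3
b_3 = -2·-7/3 + -1·1 = 11/3
b_4 = -2·11/3 + -1·-7/3 = -5
b_5 = -2·-5 + -1·11/3 = 19/3
b_6 = -2·19/3 + -1·-5 = -23/3
b_7 = -2·-23/3 + -1·19/3 = 9
b_8 = -2·9 + -1·-23/3 = -31/3
b_9 = -2·-31/3 + -1·9 = 35/3
b_10 = -2·35/3 + -1·-31/3 = -13
b_11 = -2·-13 + -1·35/3 = 43/3
b_12 = -2·43/3 + -1·-13 = -47/3

-47/3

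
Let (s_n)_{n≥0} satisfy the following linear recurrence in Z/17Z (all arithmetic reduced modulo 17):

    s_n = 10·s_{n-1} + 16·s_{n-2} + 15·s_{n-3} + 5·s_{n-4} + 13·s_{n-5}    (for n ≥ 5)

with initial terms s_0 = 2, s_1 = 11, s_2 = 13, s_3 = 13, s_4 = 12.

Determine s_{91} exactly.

11

s_5 = 10·12 + 16·13 + 15·13 + 5·11 + 13·2 = 9
s_6 = 10·9 + 16·12 + 15·13 + 5·13 + 13·11 = 5
s_7 = 10·5 + 16·9 + 15·12 + 5·13 + 13·13 = 13
s_8 = 10·13 + 16·5 + 15·9 + 5·12 + 13·13 = 13
s_9 = 10·13 + 16·13 + 15·5 + 5·9 + 13·12 = 2
s_10 = 10·2 + 16·13 + 15·13 + 5·5 + 13·9 = 4
s_11 = 10·4 + 16·2 + 15·13 + 5·13 + 13·5 = 6
s_12 = 10·6 + 16·4 + 15·2 + 5·13 + 13·13 = 14
s_13 = 10·14 + 16·6 + 15·4 + 5·2 + 13·13 = 16
s_14 = 10·16 + 16·14 + 15·6 + 5·4 + 13·2 = 10
s_15 = 10·10 + 16·16 + 15·14 + 5·6 + 13·4 = 2
s_16 = 10·2 + 16·10 + 15·16 + 5·14 + 13·6 = 7
s_17 = 10·7 + 16·2 + 15·10 + 5·16 + 13·14 = 4
s_18 = 10·4 + 16·7 + 15·2 + 5·10 + 13·16 = 15
s_19 = 10·15 + 16·4 + 15·7 + 5·2 + 13·10 = 0
s_20 = 10·0 + 16·15 + 15·4 + 5·7 + 13·2 = 4
s_21 = 10·4 + 16·0 + 15·15 + 5·4 + 13·7 = 2
s_22 = 10·2 + 16·4 + 15·0 + 5·15 + 13·4 = 7
s_23 = 10·7 + 16·2 + 15·4 + 5·0 + 13·15 = 0
s_24 = 10·0 + 16·7 + 15·2 + 5·4 + 13·0 = 9
s_25 = 10·9 + 16·0 + 15·7 + 5·2 + 13·4 = 2
s_26 = 10·2 + 16·9 + 15·0 + 5·7 + 13·2 = 4
s_27 = 10·4 + 16·2 + 15·9 + 5·0 + 13·7 = 9
s_28 = 10·9 + 16·4 + 15·2 + 5·9 + 13·0 = 8
s_29 = 10·8 + 16·9 + 15·4 + 5·2 + 13·9 = 3
s_30 = 10·3 + 16·8 + 15·9 + 5·4 + 13·2 = 16
s_31 = 10·16 + 16·3 + 15·8 + 5·9 + 13·4 = 0
s_32 = 10·0 + 16·16 + 15·3 + 5·8 + 13·9 = 16
s_33 = 10·16 + 16·0 + 15·16 + 5·3 + 13·8 = 9
s_34 = 10·9 + 16·16 + 15·0 + 5·16 + 13·3 = 6
s_35 = 10·6 + 16·9 + 15·16 + 5·0 + 13·16 = 6
s_36 = 10·6 + 16·6 + 15·9 + 5·16 + 13·0 = 14
s_37 = 10·14 + 16·6 + 15·6 + 5·9 + 13·16 = 1
s_38 = 10·1 + 16·14 + 15·6 + 5·6 + 13·9 = 12
s_39 = 10·12 + 16·1 + 15·14 + 5·6 + 13·6 = 12
s_40 = 10·12 + 16·12 + 15·1 + 5·14 + 13·6 = 16
s_41 = 10·16 + 16·12 + 15·12 + 5·1 + 13·14 = 5
s_42 = 10·5 + 16·16 + 15·12 + 5·12 + 13·1 = 15
s_43 = 10·15 + 16·5 + 15·16 + 5·12 + 13·12 = 6
s_44 = 10·6 + 16·15 + 15·5 + 5·16 + 13·12 = 16
s_45 = 10·16 + 16·6 + 15·15 + 5·5 + 13·16 = 0
s_46 = 10·0 + 16·16 + 15·6 + 5·15 + 13·5 = 10
s_47 = 10·10 + 16·0 + 15·16 + 5·6 + 13·15 = 4
s_48 = 10·4 + 16·10 + 15·0 + 5·16 + 13·6 = 1
s_49 = 10·1 + 16·4 + 15·10 + 5·0 + 13·16 = 7
s_50 = 10·7 + 16·1 + 15·4 + 5·10 + 13·0 = 9
s_51 = 10·9 + 16·7 + 15·1 + 5·4 + 13·10 = 10
s_52 = 10·10 + 16·9 + 15·7 + 5·1 + 13·4 = 15
s_53 = 10·15 + 16·10 + 15·9 + 5·7 + 13·1 = 0
s_54 = 10·0 + 16·15 + 15·10 + 5·9 + 13·7 = 16
s_55 = 10·16 + 16·0 + 15·15 + 5·10 + 13·9 = 8
s_56 = 10·8 + 16·16 + 15·0 + 5·15 + 13·10 = 14
s_57 = 10·14 + 16·8 + 15·16 + 5·0 + 13·15 = 6
s_58 = 10·6 + 16·14 + 15·8 + 5·16 + 13·0 = 8
s_59 = 10·8 + 16·6 + 15·14 + 5·8 + 13·16 = 5
s_60 = 10·5 + 16·8 + 15·6 + 5·14 + 13·8 = 0
s_61 = 10·0 + 16·5 + 15·8 + 5·6 + 13·14 = 4
s_62 = 10·4 + 16·0 + 15·5 + 5·8 + 13·6 = 12
s_63 = 10·12 + 16·4 + 15·0 + 5·5 + 13·8 = 7
s_64 = 10·7 + 16·12 + 15·4 + 5·0 + 13·5 = 13
s_65 = 10·13 + 16·7 + 15·12 + 5·4 + 13·0 = 0
s_66 = 10·0 + 16·13 + 15·7 + 5·12 + 13·4 = 0
s_67 = 10·0 + 16·0 + 15·13 + 5·7 + 13·12 = 12
s_68 = 10·12 + 16·0 + 15·0 + 5·13 + 13·7 = 4
s_69 = 10·4 + 16·12 + 15·0 + 5·0 + 13·13 = 10
s_70 = 10·10 + 16·4 + 15·12 + 5·0 + 13·0 = 4
s_71 = 10·4 + 16·10 + 15·4 + 5·12 + 13·0 = 14
s_72 = 10·14 + 16·4 + 15·10 + 5·4 + 13·12 = 3
s_73 = 10·3 + 16·14 + 15·4 + 5·10 + 13·4 = 8
s_74 = 10·8 + 16·3 + 15·14 + 5·4 + 13·10 = 12
s_75 = 10·12 + 16·8 + 15·3 + 5·14 + 13·4 = 7
s_76 = 10·7 + 16·12 + 15·8 + 5·3 + 13·14 = 1
s_77 = 10·1 + 16·7 + 15·12 + 5·8 + 13·3 = 7
s_78 = 10·7 + 16·1 + 15·7 + 5·12 + 13·8 = 15
s_79 = 10·15 + 16·7 + 15·1 + 5·7 + 13·12 = 9
s_80 = 10·9 + 16·15 + 15·7 + 5·1 + 13·7 = 4
s_81 = 10·4 + 16·9 + 15·15 + 5·7 + 13·1 = 15
s_82 = 10·15 + 16·4 + 15·9 + 5·15 + 13·7 = 5
s_83 = 10·5 + 16·15 + 15·4 + 5·9 + 13·15 = 12
s_84 = 10·12 + 16·5 + 15·15 + 5·4 + 13·9 = 1
s_85 = 10·1 + 16·12 + 15·5 + 5·15 + 13·4 = 13
s_86 = 10·13 + 16·1 + 15·12 + 5·5 + 13·15 = 2
s_87 = 10·2 + 16·13 + 15·1 + 5·12 + 13·5 = 11
s_88 = 10·11 + 16·2 + 15·13 + 5·1 + 13·12 = 5
s_89 = 10·5 + 16·11 + 15·2 + 5·13 + 13·1 = 11
s_90 = 10·11 + 16·5 + 15·11 + 5·2 + 13·13 = 7
s_91 = 10·7 + 16·11 + 15·5 + 5·11 + 13·2 = 11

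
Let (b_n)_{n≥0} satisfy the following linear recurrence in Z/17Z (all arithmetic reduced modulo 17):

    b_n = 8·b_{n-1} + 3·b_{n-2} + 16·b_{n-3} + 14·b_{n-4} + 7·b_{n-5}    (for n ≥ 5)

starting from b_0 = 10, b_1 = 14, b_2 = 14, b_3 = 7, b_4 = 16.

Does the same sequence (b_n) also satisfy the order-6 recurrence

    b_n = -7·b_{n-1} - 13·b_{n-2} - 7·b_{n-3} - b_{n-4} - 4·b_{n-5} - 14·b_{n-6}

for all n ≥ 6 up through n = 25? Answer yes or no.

yes

Terms b_0..b_25: 10, 14, 14, 7, 16, 10, 7, 11, 15, 7, 3, 12, 11, 1, 1, 2, 1, 2, 4, 4, 2, 8, 0, 4, 12, 13
n=6: candidate gives 7, actual b_6 = 7 ✓
n=7: candidate gives 11, actual b_7 = 11 ✓
n=8: candidate gives 15, actual b_8 = 15 ✓
n=9: candidate gives 7, actual b_9 = 7 ✓
n=10: candidate gives 3, actual b_10 = 3 ✓
n=11: candidate gives 12, actual b_11 = 12 ✓
n=12: candidate gives 11, actual b_12 = 11 ✓
n=13: candidate gives 1, actual b_13 = 1 ✓
n=14: candidate gives 1, actual b_14 = 1 ✓
n=15: candidate gives 2, actual b_15 = 2 ✓
n=16: candidate gives 1, actual b_16 = 1 ✓
n=17: candidate gives 2, actual b_17 = 2 ✓
n=18: candidate gives 4, actual b_18 = 4 ✓
n=19: candidate gives 4, actual b_19 = 4 ✓
n=20: candidate gives 2, actual b_20 = 2 ✓
n=21: candidate gives 8, actual b_21 = 8 ✓
n=22: candidate gives 0, actual b_22 = 0 ✓
n=23: candidate gives 4, actual b_23 = 4 ✓
n=24: candidate gives 12, actual b_24 = 12 ✓
n=25: candidate gives 13, actual b_25 = 13 ✓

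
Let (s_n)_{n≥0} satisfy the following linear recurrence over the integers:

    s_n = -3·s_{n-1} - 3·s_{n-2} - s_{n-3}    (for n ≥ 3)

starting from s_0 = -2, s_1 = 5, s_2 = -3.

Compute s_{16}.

550

s_3 = -3·-3 + -3·5 + -1·-2 = -4
s_4 = -3·-4 + -3·-3 + -1·5 = 16
s_5 = -3·16 + -3·-4 + -1·-3 = -33
s_6 = -3·-33 + -3·16 + -1·-4 = 55
s_7 = -3·55 + -3·-33 + -1·16 = -82
s_8 = -3·-82 + -3·55 + -1·-33 = 114
s_9 = -3·114 + -3·-82 + -1·55 = -151
s_10 = -3·-151 + -3·114 + -1·-82 = 193
s_11 = -3·193 + -3·-151 + -1·114 = -240
s_12 = -3·-240 + -3·193 + -1·-151 = 292
s_13 = -3·292 + -3·-240 + -1·193 = -349
s_14 = -3·-349 + -3·292 + -1·-240 = 411
s_15 = -3·411 + -3·-349 + -1·292 = -478
s_16 = -3·-478 + -3·411 + -1·-349 = 550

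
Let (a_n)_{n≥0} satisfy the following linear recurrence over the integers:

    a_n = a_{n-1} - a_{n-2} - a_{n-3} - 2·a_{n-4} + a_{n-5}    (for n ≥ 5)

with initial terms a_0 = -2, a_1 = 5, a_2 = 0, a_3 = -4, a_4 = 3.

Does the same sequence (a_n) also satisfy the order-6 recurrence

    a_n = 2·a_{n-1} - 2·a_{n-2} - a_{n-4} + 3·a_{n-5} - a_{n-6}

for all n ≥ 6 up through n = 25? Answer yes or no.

yes

Terms a_0..a_25: -2, 5, 0, -4, 3, -5, 1, 11, 5, 6, -17, -49, -37, 22, 148, 244, 99, -374, -991, -1056, 355, 3249, 5558, 3075, -7498, -22274
n=6: candidate gives 1, actual a_6 = 1 ✓
n=7: candidate gives 11, actual a_7 = 11 ✓
n=8: candidate gives 5, actual a_8 = 5 ✓
n=9: candidate gives 6, actual a_9 = 6 ✓
n=10: candidate gives -17, actual a_10 = -17 ✓
n=11: candidate gives -49, actual a_11 = -49 ✓
n=12: candidate gives -37, actual a_12 = -37 ✓
n=13: candidate gives 22, actual a_13 = 22 ✓
n=14: candidate gives 148, actual a_14 = 148 ✓
n=15: candidate gives 244, actual a_15 = 244 ✓
n=16: candidate gives 99, actual a_16 = 99 ✓
n=17: candidate gives -374, actual a_17 = -374 ✓
n=18: candidate gives -991, actual a_18 = -991 ✓
n=19: candidate gives -1056, actual a_19 = -1056 ✓
n=20: candidate gives 355, actual a_20 = 355 ✓
n=21: candidate gives 3249, actual a_21 = 3249 ✓
n=22: candidate gives 5558, actual a_22 = 5558 ✓
n=23: candidate gives 3075, actual a_23 = 3075 ✓
n=24: candidate gives -7498, actual a_24 = -7498 ✓
n=25: candidate gives -22274, actual a_25 = -22274 ✓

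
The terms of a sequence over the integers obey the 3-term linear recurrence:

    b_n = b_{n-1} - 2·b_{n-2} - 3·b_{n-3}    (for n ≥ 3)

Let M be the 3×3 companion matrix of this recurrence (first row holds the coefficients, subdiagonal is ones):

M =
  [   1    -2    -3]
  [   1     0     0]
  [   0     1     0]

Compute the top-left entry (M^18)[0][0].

(M^18)[0][0] is the top entry after applying M 18 times to the unit state (1, 0, 0). Equivalently it is h_{20} for the auxiliary sequence (h_n) obeying the same recurrence with h_2 = 1 and h_i = 0 for 0 ≤ i < 2:
h_3 = 1·1 + -2·0 + -3·0 = 1
h_4 = 1·1 + -2·1 + -3·0 = -1
h_5 = 1·-1 + -2·1 + -3·1 = -6
h_6 = 1·-6 + -2·-1 + -3·1 = -7
h_7 = 1·-7 + -2·-6 + -3·-1 = 8
h_8 = 1·8 + -2·-7 + -3·-6 = 40
h_9 = 1·40 + -2·8 + -3·-7 = 45
h_10 = 1·45 + -2·40 + -3·8 = -59
h_11 = 1·-59 + -2·45 + -3·40 = -269
h_12 = 1·-269 + -2·-59 + -3·45 = -286
h_13 = 1·-286 + -2·-269 + -3·-59 = 429
h_14 = 1·429 + -2·-286 + -3·-269 = 1808
h_15 = 1·1808 + -2·429 + -3·-286 = 1808
h_16 = 1·1808 + -2·1808 + -3·429 = -3095
h_17 = 1·-3095 + -2·1808 + -3·1808 = -12135
h_18 = 1·-12135 + -2·-3095 + -3·1808 = -11369
h_19 = 1·-11369 + -2·-12135 + -3·-3095 = 22186
h_20 = 1·22186 + -2·-11369 + -3·-12135 = 81329

81329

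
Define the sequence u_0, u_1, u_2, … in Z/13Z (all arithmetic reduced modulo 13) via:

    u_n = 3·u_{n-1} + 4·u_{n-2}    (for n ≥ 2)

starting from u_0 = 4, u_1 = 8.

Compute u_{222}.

u_2 = 3·8 + 4·4 = 1
u_3 = 3·1 + 4·8 = 9
u_4 = 3·9 + 4·1 = 5
u_5 = 3·5 + 4·9 = 12
u_6 = 3·12 + 4·5 = 4
u_7 = 3·4 + 4·12 = 8
(u_6, u_7) = (4, 8) = (u_0, u_1), so the sequence has period 6.
222 ≡ 0 (mod 6), hence u_222 = u_0 = 4.

4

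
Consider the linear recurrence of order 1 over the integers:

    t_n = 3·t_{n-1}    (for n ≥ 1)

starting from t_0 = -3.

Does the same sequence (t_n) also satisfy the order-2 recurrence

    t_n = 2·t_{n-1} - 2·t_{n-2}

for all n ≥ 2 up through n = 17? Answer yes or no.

Terms t_0..t_17: -3, -9, -27, -81, -243, -729, -2187, -6561, -19683, -59049, -177147, -531441, -1594323, -4782969, -14348907, -43046721, -129140163, -387420489
n=2: candidate gives -12, actual t_2 = -27 ✗

no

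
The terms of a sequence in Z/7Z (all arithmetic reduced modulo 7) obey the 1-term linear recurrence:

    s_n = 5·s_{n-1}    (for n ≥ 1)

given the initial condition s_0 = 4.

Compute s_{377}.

5

s_1 = 5·4 = 6
s_2 = 5·6 = 2
s_3 = 5·2 = 3
s_4 = 5·3 = 1
s_5 = 5·1 = 5
s_6 = 5·5 = 4
(s_6) = (4) = (s_0), so the sequence has period 6.
377 ≡ 5 (mod 6), hence s_377 = s_5 = 5.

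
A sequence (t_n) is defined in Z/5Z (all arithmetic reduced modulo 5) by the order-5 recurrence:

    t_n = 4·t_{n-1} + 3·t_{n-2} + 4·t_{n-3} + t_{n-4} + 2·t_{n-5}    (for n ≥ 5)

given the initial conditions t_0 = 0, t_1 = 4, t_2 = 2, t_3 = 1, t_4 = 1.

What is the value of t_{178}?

1

t_5 = 4·1 + 3·1 + 4·2 + 1·4 + 2·0 = 4
t_6 = 4·4 + 3·1 + 4·1 + 1·2 + 2·4 = 3
t_7 = 4·3 + 3·4 + 4·1 + 1·1 + 2·2 = 3
t_8 = 4·3 + 3·3 + 4·4 + 1·1 + 2·1 = 0
t_9 = 4·0 + 3·3 + 4·3 + 1·4 + 2·1 = 2
t_10 = 4·2 + 3·0 + 4·3 + 1·3 + 2·4 = 1
Continuing the recurrence:
  t_11 = 4;  t_12 = 3;  t_13 = 0;  t_14 = 0;  t_15 = 3;  t_16 = 3
  t_17 = 2;  t_18 = 4;  t_19 = 2;  t_20 = 2;  t_21 = 3;  t_22 = 4
  t_23 = 3;  t_24 = 2;  t_25 = 0;  t_26 = 3;  t_27 = 1;  t_28 = 1
  t_29 = 3;  t_30 = 2;  t_31 = 3;  t_32 = 3;  t_33 = 4;  t_34 = 0
  t_35 = 1;  t_36 = 4;  t_37 = 4;  t_38 = 0;  t_39 = 4;  t_40 = 3
  t_41 = 1;  t_42 = 2;  t_43 = 2;  t_44 = 4;  t_45 = 2;  t_46 = 2
  t_47 = 1;  t_48 = 1;  t_49 = 0;  t_50 = 3;  t_51 = 1;  t_52 = 1
  t_53 = 1;  t_54 = 4;  t_55 = 0;  t_56 = 4;  t_57 = 0;  t_58 = 3
  t_59 = 1;  t_60 = 2;  t_61 = 1;  t_62 = 2;  t_63 = 1;  t_64 = 3
  t_65 = 3;  t_66 = 4;  t_67 = 2;  t_68 = 2;  t_69 = 4;  t_70 = 0
  t_71 = 0;  t_72 = 2;  t_73 = 1;  t_74 = 3;  t_75 = 3;  t_76 = 2
  t_77 = 4;  t_78 = 4;  t_79 = 0;  t_80 = 1;  t_81 = 3;  t_82 = 2
  t_83 = 4;  t_84 = 0;  t_85 = 0;  t_86 = 4;  t_87 = 4;  t_88 = 1
  t_89 = 2;  t_90 = 1;  t_91 = 1;  t_92 = 4;  t_93 = 2;  t_94 = 4
  t_95 = 1;  t_96 = 0;  t_97 = 4;  t_98 = 3;  t_99 = 3;  t_100 = 4
  t_101 = 1;  t_102 = 4;  t_103 = 4;  t_104 = 2;  t_105 = 0;  t_106 = 3
  t_107 = 2;  t_108 = 2;  t_109 = 0;  t_110 = 2;  t_111 = 4;  t_112 = 3
  t_113 = 1;  t_114 = 1;  t_115 = 2;  t_116 = 1;  t_117 = 1;  t_118 = 3
  t_119 = 3;  t_120 = 0;  t_121 = 4;  t_122 = 3;  t_123 = 3;  t_124 = 3
  t_125 = 2;  t_126 = 0;  t_127 = 2;  t_128 = 0;  t_129 = 4;  t_130 = 3
  t_131 = 1;  t_132 = 3;  t_133 = 1;  t_134 = 3;  t_135 = 4;  t_136 = 4
  t_137 = 2;  t_138 = 1;  t_139 = 1;  t_140 = 2;  t_141 = 0;  t_142 = 0
  t_143 = 1;  t_144 = 3;  t_145 = 4;  t_146 = 4;  t_147 = 1;  t_148 = 2
  t_149 = 2;  t_150 = 0;  t_151 = 3;  t_152 = 4;  t_153 = 1;  t_154 = 2
  t_155 = 0;  t_156 = 0;  t_157 = 2;  t_158 = 2;  t_159 = 3;  t_160 = 1
  t_161 = 3;  t_162 = 3;  t_163 = 2;  t_164 = 1;  t_165 = 2;  t_166 = 3
  t_167 = 0;  t_168 = 2;  t_169 = 4;  t_170 = 4;  t_171 = 2;  t_172 = 3
  t_173 = 2;  t_174 = 2;  t_175 = 1;  t_176 = 0
t_177 = 4·0 + 3·1 + 4·2 + 1·2 + 2·3 = 4
t_178 = 4·4 + 3·0 + 4·1 + 1·2 + 2·2 = 1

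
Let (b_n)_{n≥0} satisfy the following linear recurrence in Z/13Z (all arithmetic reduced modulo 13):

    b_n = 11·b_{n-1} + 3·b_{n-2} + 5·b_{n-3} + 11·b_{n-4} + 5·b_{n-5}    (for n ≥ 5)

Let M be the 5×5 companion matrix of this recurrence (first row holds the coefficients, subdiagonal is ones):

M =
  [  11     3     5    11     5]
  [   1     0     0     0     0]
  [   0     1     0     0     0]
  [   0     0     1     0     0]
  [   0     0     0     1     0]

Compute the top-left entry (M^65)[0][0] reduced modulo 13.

4

(M^65)[0][0] is the top entry after applying M 65 times to the unit state (1, 0, 0, 0, 0). Equivalently it is h_{69} for the auxiliary sequence (h_n) obeying the same recurrence with h_4 = 1 and h_i = 0 for 0 ≤ i < 4:
h_5 = 11·1 + 3·0 + 5·0 + 11·0 + 5·0 = 11
h_6 = 11·11 + 3·1 + 5·0 + 11·0 + 5·0 = 7
h_7 = 11·7 + 3·11 + 5·1 + 11·0 + 5·0 = 11
h_8 = 11·11 + 3·7 + 5·11 + 11·1 + 5·0 = 0
h_9 = 11·0 + 3·11 + 5·7 + 11·11 + 5·1 = 12
h_10 = 11·12 + 3·0 + 5·11 + 11·7 + 5·11 = 7
h_11 = 11·7 + 3·12 + 5·0 + 11·11 + 5·7 = 9
h_12 = 11·9 + 3·7 + 5·12 + 11·0 + 5·11 = 1
h_13 = 11·1 + 3·9 + 5·7 + 11·12 + 5·0 = 10
h_14 = 11·10 + 3·1 + 5·9 + 11·7 + 5·12 = 9
h_15 = 11·9 + 3·10 + 5·1 + 11·9 + 5·7 = 8
h_16 = 11·8 + 3·9 + 5·10 + 11·1 + 5·9 = 0
h_17 = 11·0 + 3·8 + 5·9 + 11·10 + 5·1 = 2
h_18 = 11·2 + 3·0 + 5·8 + 11·9 + 5·10 = 3
h_19 = 11·3 + 3·2 + 5·0 + 11·8 + 5·9 = 3
h_20 = 11·3 + 3·3 + 5·2 + 11·0 + 5·8 = 1
h_21 = 11·1 + 3·3 + 5·3 + 11·2 + 5·0 = 5
h_22 = 11·5 + 3·1 + 5·3 + 11·3 + 5·2 = 12
h_23 = 11·12 + 3·5 + 5·1 + 11·3 + 5·3 = 5
h_24 = 11·5 + 3·12 + 5·5 + 11·1 + 5·3 = 12
h_25 = 11·12 + 3·5 + 5·12 + 11·5 + 5·1 = 7
h_26 = 11·7 + 3·12 + 5·5 + 11·12 + 5·5 = 9
h_27 = 11·9 + 3·7 + 5·12 + 11·5 + 5·12 = 9
h_28 = 11·9 + 3·9 + 5·7 + 11·12 + 5·5 = 6
h_29 = 11·6 + 3·9 + 5·9 + 11·7 + 5·12 = 2
h_30 = 11·2 + 3·6 + 5·9 + 11·9 + 5·7 = 11
h_31 = 11·11 + 3·2 + 5·6 + 11·9 + 5·9 = 2
h_32 = 11·2 + 3·11 + 5·2 + 11·6 + 5·9 = 7
h_33 = 11·7 + 3·2 + 5·11 + 11·2 + 5·6 = 8
h_34 = 11·8 + 3·7 + 5·2 + 11·11 + 5·2 = 3
h_35 = 11·3 + 3·8 + 5·7 + 11·2 + 5·11 = 0
h_36 = 11·0 + 3·3 + 5·8 + 11·7 + 5·2 = 6
h_37 = 11·6 + 3·0 + 5·3 + 11·8 + 5·7 = 9
h_38 = 11·9 + 3·6 + 5·0 + 11·3 + 5·8 = 8
h_39 = 11·8 + 3·9 + 5·6 + 11·0 + 5·3 = 4
h_40 = 11·4 + 3·8 + 5·9 + 11·6 + 5·0 = 10
h_41 = 11·10 + 3·4 + 5·8 + 11·9 + 5·6 = 5
h_42 = 11·5 + 3·10 + 5·4 + 11·8 + 5·9 = 4
h_43 = 11·4 + 3·5 + 5·10 + 11·4 + 5·8 = 11
h_44 = 11·11 + 3·4 + 5·5 + 11·10 + 5·4 = 2
h_45 = 11·2 + 3·11 + 5·4 + 11·5 + 5·10 = 11
h_46 = 11·11 + 3·2 + 5·11 + 11·4 + 5·5 = 4
h_47 = 11·4 + 3·11 + 5·2 + 11·11 + 5·4 = 7
h_48 = 11·7 + 3·4 + 5·11 + 11·2 + 5·11 = 0
h_49 = 11·0 + 3·7 + 5·4 + 11·11 + 5·2 = 3
h_50 = 11·3 + 3·0 + 5·7 + 11·4 + 5·11 = 11
h_51 = 11·11 + 3·3 + 5·0 + 11·7 + 5·4 = 6
h_52 = 11·6 + 3·11 + 5·3 + 11·0 + 5·7 = 6
h_53 = 11·6 + 3·6 + 5·11 + 11·3 + 5·0 = 3
h_54 = 11·3 + 3·6 + 5·6 + 11·11 + 5·3 = 9
h_55 = 11·9 + 3·3 + 5·6 + 11·6 + 5·11 = 12
h_56 = 11·12 + 3·9 + 5·3 + 11·6 + 5·6 = 10
h_57 = 11·10 + 3·12 + 5·9 + 11·3 + 5·6 = 7
h_58 = 11·7 + 3·10 + 5·12 + 11·9 + 5·3 = 8
h_59 = 11·8 + 3·7 + 5·10 + 11·12 + 5·9 = 11
h_60 = 11·11 + 3·8 + 5·7 + 11·10 + 5·12 = 12
h_61 = 11·12 + 3·11 + 5·8 + 11·7 + 5·10 = 7
h_62 = 11·7 + 3·12 + 5·11 + 11·8 + 5·7 = 5
h_63 = 11·5 + 3·7 + 5·12 + 11·11 + 5·8 = 11
h_64 = 11·11 + 3·5 + 5·7 + 11·12 + 5·11 = 7
h_65 = 11·7 + 3·11 + 5·5 + 11·7 + 5·12 = 12
h_66 = 11·12 + 3·7 + 5·11 + 11·5 + 5·7 = 12
h_67 = 11·12 + 3·12 + 5·7 + 11·11 + 5·5 = 11
h_68 = 11·11 + 3·12 + 5·12 + 11·7 + 5·11 = 11
h_69 = 11·11 + 3·11 + 5·12 + 11·12 + 5·7 = 4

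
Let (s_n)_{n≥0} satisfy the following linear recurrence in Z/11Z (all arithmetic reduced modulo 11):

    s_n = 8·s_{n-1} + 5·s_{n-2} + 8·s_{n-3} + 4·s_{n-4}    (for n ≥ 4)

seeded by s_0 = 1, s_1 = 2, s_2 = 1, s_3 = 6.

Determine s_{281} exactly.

s_4 = 8·6 + 5·1 + 8·2 + 4·1 = 7
s_5 = 8·7 + 5·6 + 8·1 + 4·2 = 3
s_6 = 8·3 + 5·7 + 8·6 + 4·1 = 1
s_7 = 8·1 + 5·3 + 8·7 + 4·6 = 4
s_8 = 8·4 + 5·1 + 8·3 + 4·7 = 1
s_9 = 8·1 + 5·4 + 8·1 + 4·3 = 4
Continuing the recurrence:
  s_10 = 7;  s_11 = 1;  s_12 = 2;  s_13 = 5;  s_14 = 9;  s_15 = 7
  s_16 = 6;  s_17 = 10;  s_18 = 4;  s_19 = 4;  s_20 = 2;  s_21 = 9
  s_22 = 9;  s_23 = 6;  s_24 = 8;  s_25 = 4;  s_26 = 2;  s_27 = 3
  s_28 = 10;  s_29 = 6;  s_30 = 9;  s_31 = 7;  s_32 = 2;  s_33 = 4
  s_34 = 2;  s_35 = 3;  s_36 = 8;  s_37 = 1;  s_38 = 3;  s_39 = 6
  s_40 = 4;  s_41 = 2;  s_42 = 8;  s_43 = 9;  s_44 = 1;  s_45 = 4
  s_46 = 9;  s_47 = 4;  s_48 = 3;  s_49 = 0;  s_50 = 6;  s_51 = 0
  s_52 = 9;  s_53 = 10;  s_54 = 6;  s_55 = 5;  s_56 = 10;  s_57 = 6
  s_58 = 8;  s_59 = 7;  s_60 = 8;  s_61 = 0;  s_62 = 7;  s_63 = 5
  s_64 = 8;  s_65 = 2;  s_66 = 3;  s_67 = 8;  s_68 = 6;  s_69 = 10
  s_70 = 10;  s_71 = 1;  s_72 = 8;  s_73 = 2;  s_74 = 5;  s_75 = 8
  s_76 = 5;  s_77 = 7;  s_78 = 0;  s_79 = 8;  s_80 = 8;  s_81 = 0
  s_82 = 5;  s_83 = 4;  s_84 = 1;  s_85 = 2;  s_86 = 7;  s_87 = 2
  s_88 = 5;  s_89 = 4;  s_90 = 2;  s_91 = 7;  s_92 = 8;  s_93 = 10
  s_94 = 8;  s_95 = 8;  s_96 = 7;  s_97 = 2;  s_98 = 4;  s_99 = 9
  s_100 = 4;  s_101 = 7;  s_102 = 10;  s_103 = 7;  s_104 = 2;  s_105 = 5
  s_106 = 3;  s_107 = 5;  s_108 = 4;  s_109 = 2;  s_110 = 0;  s_111 = 7
  s_112 = 0;  s_113 = 10;  s_114 = 4;  s_115 = 0;  s_116 = 1;  s_117 = 3
  s_118 = 1;  s_119 = 9;  s_120 = 6;  s_121 = 3;  s_122 = 9;  s_123 = 6
  s_124 = 9;  s_125 = 10;  s_126 = 0;  s_127 = 3;  s_128 = 8;  s_129 = 9
  s_130 = 4;  s_131 = 10;  s_132 = 6;  s_133 = 1;  s_134 = 2;  s_135 = 10
  s_136 = 1;  s_137 = 1;  s_138 = 2;  s_139 = 3;  s_140 = 2;  s_141 = 7
  s_142 = 10;  s_143 = 0;  s_144 = 4;  s_145 = 8;  s_146 = 3;  s_147 = 8
  s_148 = 5;  s_149 = 4;  s_150 = 1;  s_151 = 1;  s_152 = 10;  s_153 = 10
  s_154 = 10;  s_155 = 5;  s_156 = 1;  s_157 = 10;  s_158 = 0;  s_159 = 1
  s_160 = 4;  s_161 = 0;  s_162 = 6;  s_163 = 7;  s_164 = 3;  s_165 = 8
  s_166 = 5;  s_167 = 0;  s_168 = 2;  s_169 = 0;  s_170 = 8;  s_171 = 3
  s_172 = 6;  s_173 = 6;  s_174 = 2;  s_175 = 7;  s_176 = 6;  s_177 = 2
  s_178 = 0;  s_179 = 9;  s_180 = 2;  s_181 = 3;  s_182 = 7;  s_183 = 2
  s_184 = 6;  s_185 = 5;  s_186 = 4;  s_187 = 3;  s_188 = 9;  s_189 = 7
  s_190 = 9;  s_191 = 4;  s_192 = 4;  s_193 = 9;  s_194 = 6;  s_195 = 9
  s_196 = 3;  s_197 = 10;  s_198 = 4;  s_199 = 10;  s_200 = 5;  s_201 = 8
  s_202 = 9;  s_203 = 5;  s_204 = 4;  s_205 = 7;  s_206 = 9;  s_207 = 5
  s_208 = 3;  s_209 = 6;  s_210 = 7;  s_211 = 9;  s_212 = 2;  s_213 = 9
  s_214 = 6;  s_215 = 2;  s_216 = 5;  s_217 = 2;  s_218 = 4;  s_219 = 2
  s_220 = 6;  s_221 = 10;  s_222 = 10;  s_223 = 10;  s_224 = 3;  s_225 = 7
  s_226 = 4;  s_227 = 10;  s_228 = 3;  s_229 = 2;  s_230 = 6;  s_231 = 1
  s_232 = 0;  s_233 = 6;  s_234 = 3;  s_235 = 3;  s_236 = 10;  s_237 = 0
  s_238 = 9;  s_239 = 10;  s_240 = 0;  s_241 = 1;  s_242 = 3;  s_243 = 3
  s_244 = 3;  s_245 = 1;  s_246 = 4;  s_247 = 7;  s_248 = 8;  s_249 = 3
  s_250 = 4;  s_251 = 7;  s_252 = 0;  s_253 = 2;  s_254 = 0;  s_255 = 5
  s_256 = 1;  s_257 = 8;  s_258 = 10;  s_259 = 5;  s_260 = 4;  s_261 = 4
  s_262 = 0;  s_263 = 6;  s_264 = 8;  s_265 = 0;  s_266 = 0;  s_267 = 0
  s_268 = 10;  s_269 = 3;  s_270 = 8;  s_271 = 5;  s_272 = 1;  s_273 = 10
  s_274 = 3;  s_275 = 3;  s_276 = 2;  s_277 = 7;  s_278 = 3;  s_279 = 10
s_280 = 8·10 + 5·3 + 8·7 + 4·2 = 5
s_281 = 8·5 + 5·10 + 8·3 + 4·7 = 10

10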